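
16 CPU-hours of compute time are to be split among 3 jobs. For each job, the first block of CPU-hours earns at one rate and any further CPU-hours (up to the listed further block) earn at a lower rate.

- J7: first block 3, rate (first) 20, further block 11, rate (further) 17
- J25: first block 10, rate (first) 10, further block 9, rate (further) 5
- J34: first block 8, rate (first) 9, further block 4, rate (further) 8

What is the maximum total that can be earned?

267

Order all 6 blocks by rate: J7/first 20 > J7/second 17 > J25/first 10 > J34/first 9 > J34/second 8 > J25/second 5.
J7/first (20): +3 — 13 left.
J7/second (17): +11 — 2 left.
2 remain; put them into J25 first at 10.
Total = 20×3 + 17×11 + 10×2 = 267.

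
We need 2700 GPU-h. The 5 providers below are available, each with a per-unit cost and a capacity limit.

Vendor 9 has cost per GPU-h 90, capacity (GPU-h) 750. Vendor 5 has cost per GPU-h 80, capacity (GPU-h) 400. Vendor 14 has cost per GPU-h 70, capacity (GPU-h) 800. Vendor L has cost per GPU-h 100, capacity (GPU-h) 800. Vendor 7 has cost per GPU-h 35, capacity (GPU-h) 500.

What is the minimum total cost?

Cheapest first:
Vendor 7 at 35: take all 500 GPU-h — 2200 still needed.
Vendor 14 at 70: take all 800 GPU-h — 1400 still needed.
Vendor 5 at 80: take all 400 GPU-h — 1000 still needed.
Vendor 9 (90): use full 750 — 250 GPU-h to go.
Take 250 from Vendor L at 100 to finish.
Cost = 500×35 + 800×70 + 400×80 + 750×90 + 250×100 = 198000.

198000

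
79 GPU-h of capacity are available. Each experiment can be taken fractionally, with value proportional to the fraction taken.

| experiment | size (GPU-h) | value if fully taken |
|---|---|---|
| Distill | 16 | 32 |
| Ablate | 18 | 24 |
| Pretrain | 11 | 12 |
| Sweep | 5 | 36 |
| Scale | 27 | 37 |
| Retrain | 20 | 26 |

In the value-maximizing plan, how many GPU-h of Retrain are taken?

Best value per unit of size first: Sweep 36/5≈7.2, Distill 32/16≈2, Scale 37/27≈1.37, Ablate 24/18≈1.33, Retrain 26/20≈1.3, Pretrain 12/11≈1.09.
All 5 GPU-h of Sweep fit (value 36) ; 74 remain.
Take all of Distill (16 GPU-h, value 32) ; 58 GPU-h left.
Take all of Scale (27 GPU-h, value 37) ; 31 GPU-h left.
All 18 GPU-h of Ablate fit (value 24) ; 13 remain.
Fill the last 13 GPU-h with part of Retrain: 13/20 of it earns 16.9.

13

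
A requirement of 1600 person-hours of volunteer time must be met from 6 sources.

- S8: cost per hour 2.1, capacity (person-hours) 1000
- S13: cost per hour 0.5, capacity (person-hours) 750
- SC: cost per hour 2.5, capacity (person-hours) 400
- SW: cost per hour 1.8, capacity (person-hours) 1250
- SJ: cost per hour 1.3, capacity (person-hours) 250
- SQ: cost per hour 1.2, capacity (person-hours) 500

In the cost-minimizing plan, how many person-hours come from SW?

Cheapest first:
Take 750 from S13 at 0.5 ; need 850 more.
Take 500 from SQ at 1.2 ; need 350 more.
Take 250 from SJ at 1.3 ; need 100 more.
Take 100 from SW at 1.8 to finish.
S8, SC: unused.

100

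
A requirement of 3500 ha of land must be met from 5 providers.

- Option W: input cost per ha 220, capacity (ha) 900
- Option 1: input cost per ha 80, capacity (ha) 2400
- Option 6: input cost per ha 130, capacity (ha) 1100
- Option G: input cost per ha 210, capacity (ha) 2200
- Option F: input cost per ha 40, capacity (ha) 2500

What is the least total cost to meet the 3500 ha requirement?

Fill from the cheapest provider first.
Option F (40): use full 2500 ; 1000 ha to go.
Option 1 (80): take the remaining 1000 ; done.
Option 6, Option G, Option W: unused.
Cost = 2500×40 + 1000×80 = 180000.

180000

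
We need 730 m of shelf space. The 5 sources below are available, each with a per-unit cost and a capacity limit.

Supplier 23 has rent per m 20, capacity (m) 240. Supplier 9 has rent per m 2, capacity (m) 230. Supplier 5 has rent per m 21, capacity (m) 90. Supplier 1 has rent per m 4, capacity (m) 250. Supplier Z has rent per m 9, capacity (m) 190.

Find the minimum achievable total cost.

Fill from the cheapest source first.
Take 230 from Supplier 9 at 2 — need 500 more.
Supplier 1 at 4: take all 250 m — 250 still needed.
Supplier Z (9): use full 190 — 60 m to go.
Supplier 23 (20): take the remaining 60 — done.
Supplier 5: unused.
Cost = 230×2 + 250×4 + 190×9 + 60×20 = 4370.

4370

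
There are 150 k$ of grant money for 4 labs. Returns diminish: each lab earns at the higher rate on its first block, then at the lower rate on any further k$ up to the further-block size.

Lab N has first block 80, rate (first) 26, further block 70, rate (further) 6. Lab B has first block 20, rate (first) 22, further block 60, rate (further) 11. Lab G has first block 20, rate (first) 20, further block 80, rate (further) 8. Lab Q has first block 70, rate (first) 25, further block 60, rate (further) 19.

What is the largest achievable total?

3830

Treat each block as its own option and order by rate: Lab N/T1 26 > Lab Q/T1 25 > Lab B/T1 22 > Lab G/T1 20 > Lab Q/T2 19 > Lab B/T2 11 > Lab G/T2 8 > Lab N/T2 6.
Lab N/T1 (26): +80 → 70 left.
Fill Lab Q T1 block (70 at 25) → 0 left.
Total = 26×80 + 25×70 = 3830.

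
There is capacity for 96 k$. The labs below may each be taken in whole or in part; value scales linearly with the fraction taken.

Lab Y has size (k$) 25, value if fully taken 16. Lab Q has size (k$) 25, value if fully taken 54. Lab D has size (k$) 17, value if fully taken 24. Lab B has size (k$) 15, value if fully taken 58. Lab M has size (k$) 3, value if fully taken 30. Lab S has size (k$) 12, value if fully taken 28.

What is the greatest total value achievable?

209.36

Sort by value density: Lab M 30/3≈10, Lab B 58/15≈3.87, Lab S 28/12≈2.33, Lab Q 54/25≈2.16, Lab D 24/17≈1.41, Lab Y 16/25≈0.64.
All 3 k$ of Lab M fit (value 30) → 93 remain.
All 15 k$ of Lab B fit (value 58) → 78 remain.
All 12 k$ of Lab S fit (value 28) → 66 remain.
Take all of Lab Q (25 k$, value 54) → 41 k$ left.
All 17 k$ of Lab D fit (value 24) → 24 remain.
Only 24 k$ remain; take 24/25 of Lab Y for value 16×24/25 = 15.36.
Total value = 209.36.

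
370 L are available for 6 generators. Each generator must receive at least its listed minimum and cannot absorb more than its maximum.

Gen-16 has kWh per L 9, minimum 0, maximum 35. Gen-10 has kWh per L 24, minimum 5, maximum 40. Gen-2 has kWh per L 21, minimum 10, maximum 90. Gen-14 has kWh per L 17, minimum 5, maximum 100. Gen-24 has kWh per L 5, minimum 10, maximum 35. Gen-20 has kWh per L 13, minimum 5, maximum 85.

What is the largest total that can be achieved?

Meeting every minimum uses 0+5+10+5+10+5 = 35 L, leaving 335.
Rank by kWh per L: Gen-10 24 > Gen-2 21 > Gen-14 17 > Gen-20 13 > Gen-16 9 > Gen-24 5.
Give Gen-10 35 more to hit its cap of 40 — 300 left.
Gen-2 takes 80 more to reach its cap of 90 — 220 left.
Gen-14: +95 to 100 (cap) — 125 left.
Gen-20: +80 to 85 (cap) — 45 left.
Gen-16: +35 to 35 (cap) — 10 left.
Gen-24: +10 (room for 25) → 20. Pool exhausted.
Total = 9×35 + 24×40 + 21×90 + 17×100 + 5×20 + 13×85 = 6070.

6070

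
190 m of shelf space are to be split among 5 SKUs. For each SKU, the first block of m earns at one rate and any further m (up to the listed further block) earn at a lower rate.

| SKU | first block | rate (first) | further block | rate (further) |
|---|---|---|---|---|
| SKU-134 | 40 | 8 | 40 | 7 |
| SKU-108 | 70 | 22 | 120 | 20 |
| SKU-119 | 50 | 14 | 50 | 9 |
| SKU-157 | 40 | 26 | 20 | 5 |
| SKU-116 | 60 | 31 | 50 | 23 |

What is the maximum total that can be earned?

4930

Treat each block as its own option and order by rate: SKU-116/T1 31 > SKU-157/T1 26 > SKU-116/T2 23 > SKU-108/T1 22 > SKU-108/T2 20 > SKU-119/T1 14 > SKU-119/T2 9 > SKU-134/T1 8 > SKU-134/T2 7 > SKU-157/T2 5.
SKU-116/T1 (31): +60 — 130 left.
SKU-157/T1 (26): +40 — 90 left.
Fill SKU-116 T2 block (50 at 23) — 40 left.
SKU-108 T1 at 22: only 40 left, fill 40.
Total = 31×60 + 26×40 + 23×50 + 22×40 = 4930.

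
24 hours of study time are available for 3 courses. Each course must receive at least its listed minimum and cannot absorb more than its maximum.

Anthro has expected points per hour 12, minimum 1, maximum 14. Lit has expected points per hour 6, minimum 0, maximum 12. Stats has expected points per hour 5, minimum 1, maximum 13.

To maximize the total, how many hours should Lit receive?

Meeting every minimum uses 1+0+1 = 2 hours, leaving 22.
Highest expected points per hour first: Anthro 12 > Lit 6 > Stats 5.
Anthro takes 13 more to reach its cap of 14 ; 9 left.
Lit: +9 (room for 12) → 9. Pool exhausted.

9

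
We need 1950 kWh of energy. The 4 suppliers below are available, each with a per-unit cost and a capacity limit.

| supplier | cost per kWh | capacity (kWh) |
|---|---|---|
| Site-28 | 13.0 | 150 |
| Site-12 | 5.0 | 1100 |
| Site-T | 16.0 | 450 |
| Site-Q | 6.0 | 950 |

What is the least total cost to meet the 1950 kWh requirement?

Cheapest first:
Site-12 (5.0): use full 1100 → 850 kWh to go.
Take 850 from Site-Q at 6.0 to finish.
Site-28, Site-T: unused.
Cost = 1100×5.0 + 850×6.0 = 10600.

10600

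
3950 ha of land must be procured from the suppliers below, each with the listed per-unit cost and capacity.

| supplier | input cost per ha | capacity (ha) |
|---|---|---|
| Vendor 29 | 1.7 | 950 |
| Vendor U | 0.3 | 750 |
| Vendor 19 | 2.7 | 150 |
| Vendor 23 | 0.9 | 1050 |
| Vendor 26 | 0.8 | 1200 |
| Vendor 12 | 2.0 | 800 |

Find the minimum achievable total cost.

3745

Use suppliers in increasing cost order.
Vendor U (0.3): use full 750 ; 3200 ha to go.
Vendor 26 (0.8): use full 1200 ; 2000 ha to go.
Vendor 23 (0.9): use full 1050 ; 950 ha to go.
Vendor 29 (1.7): use full 950 ; 0 ha to go.
Vendor 12, Vendor 19: unused.
Cost = 750×0.3 + 1200×0.8 + 1050×0.9 + 950×1.7 = 3745.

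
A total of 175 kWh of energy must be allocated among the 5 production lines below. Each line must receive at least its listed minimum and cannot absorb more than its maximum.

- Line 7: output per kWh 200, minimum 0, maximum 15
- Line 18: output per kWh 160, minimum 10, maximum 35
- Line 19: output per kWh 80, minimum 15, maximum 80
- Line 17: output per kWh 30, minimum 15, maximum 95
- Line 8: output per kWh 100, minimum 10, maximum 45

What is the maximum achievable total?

Meeting every minimum uses 0+10+15+15+10 = 50 kWh, leaving 125.
Highest output per kWh first: Line 7 200 > Line 18 160 > Line 8 100 > Line 19 80 > Line 17 30.
Line 7: +15 to 15 (cap) ; 110 left.
Line 18 takes 25 more to reach its cap of 35 ; 85 left.
Line 8: +35 to 45 (cap) ; 50 left.
Line 19 has room for 65 more but only 50 remain, so it gets 65.
Total = 200×15 + 160×35 + 80×65 + 30×15 + 100×45 = 18750.

18750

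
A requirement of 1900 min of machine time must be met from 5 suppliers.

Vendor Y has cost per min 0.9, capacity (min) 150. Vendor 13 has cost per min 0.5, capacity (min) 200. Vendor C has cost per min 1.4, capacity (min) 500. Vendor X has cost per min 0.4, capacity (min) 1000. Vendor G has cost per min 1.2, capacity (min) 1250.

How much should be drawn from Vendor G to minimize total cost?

550

Cheapest first:
Take 1000 from Vendor X at 0.4 → need 900 more.
Vendor 13 (0.5): use full 200 → 700 min to go.
Vendor Y (0.9): use full 150 → 550 min to go.
Vendor G at 1.2: take 550 of its 1250 → requirement met.
Vendor C: unused.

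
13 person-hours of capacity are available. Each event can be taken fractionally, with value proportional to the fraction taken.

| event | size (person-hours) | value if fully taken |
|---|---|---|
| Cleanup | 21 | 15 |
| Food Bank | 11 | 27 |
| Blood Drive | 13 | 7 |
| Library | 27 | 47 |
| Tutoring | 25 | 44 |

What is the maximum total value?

30.52

Sort by value density: Food Bank 27/11≈2.45, Tutoring 44/25≈1.76, Library 47/27≈1.74, Cleanup 15/21≈0.714, Blood Drive 7/13≈0.538.
All 11 person-hours of Food Bank fit (value 27) → 2 remain.
Fill the last 2 person-hours with part of Tutoring: 2/25 of it earns 3.52.
Total value = 30.52.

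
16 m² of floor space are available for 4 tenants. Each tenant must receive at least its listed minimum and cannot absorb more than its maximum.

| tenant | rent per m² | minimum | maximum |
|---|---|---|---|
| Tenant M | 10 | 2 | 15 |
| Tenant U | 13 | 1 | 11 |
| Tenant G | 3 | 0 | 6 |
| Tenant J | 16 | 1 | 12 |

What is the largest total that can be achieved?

Meeting every minimum uses 2+1+0+1 = 4 m², leaving 12.
Highest rent per m² first: Tenant J 16 > Tenant U 13 > Tenant M 10 > Tenant G 3.
Give Tenant J 11 more to hit its cap of 12 → 1 left.
Only 1 left; Tenant U takes them to reach 2.
Total = 10×2 + 13×2 + 16×12 = 238.

238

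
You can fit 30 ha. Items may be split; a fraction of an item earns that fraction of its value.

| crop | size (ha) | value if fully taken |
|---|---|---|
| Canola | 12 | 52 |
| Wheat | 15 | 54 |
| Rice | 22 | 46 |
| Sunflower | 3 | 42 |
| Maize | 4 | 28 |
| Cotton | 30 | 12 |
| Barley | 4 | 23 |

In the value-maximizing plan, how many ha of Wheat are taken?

7

Rank by value-to-size ratio: Sunflower 42/3≈14, Maize 28/4≈7, Barley 23/4≈5.75, Canola 52/12≈4.33, Wheat 54/15≈3.6, Rice 46/22≈2.09, Cotton 12/30≈0.4.
All 3 ha of Sunflower fit (value 42) ; 27 remain.
All 4 ha of Maize fit (value 28) ; 23 remain.
Take all of Barley (4 ha, value 23) ; 19 ha left.
All 12 ha of Canola fit (value 52) ; 7 remain.
7 ha left: a 7/15 share of Wheat gives 54×7/15 = 25.2.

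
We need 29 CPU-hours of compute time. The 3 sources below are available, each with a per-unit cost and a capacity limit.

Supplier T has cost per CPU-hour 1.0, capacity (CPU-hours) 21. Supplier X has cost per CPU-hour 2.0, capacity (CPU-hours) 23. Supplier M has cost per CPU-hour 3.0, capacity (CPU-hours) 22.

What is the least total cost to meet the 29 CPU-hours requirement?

Cheapest first:
Take 21 from Supplier T at 1.0 — need 8 more.
Supplier X at 2.0: take 8 of its 23 — requirement met.
Supplier M: unused.
Cost = 21×1.0 + 8×2.0 = 37.

37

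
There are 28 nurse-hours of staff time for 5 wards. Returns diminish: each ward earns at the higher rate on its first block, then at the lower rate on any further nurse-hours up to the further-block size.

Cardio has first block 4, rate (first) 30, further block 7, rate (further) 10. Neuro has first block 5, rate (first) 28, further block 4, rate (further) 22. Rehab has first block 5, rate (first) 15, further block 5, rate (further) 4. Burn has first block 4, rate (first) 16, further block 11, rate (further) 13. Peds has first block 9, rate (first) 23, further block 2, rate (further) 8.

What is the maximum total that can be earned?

Rank every tier by rate: Cardio/first 30 > Neuro/first 28 > Peds/first 23 > Neuro/second 22 > Burn/first 16 > Rehab/first 15 > Burn/second 13 > Cardio/second 10 > Peds/second 8 > Rehab/second 4.
Cardio/first (30): +4 — 24 left.
Neuro/first (28): +5 — 19 left.
Peds/first (23): +9 — 10 left.
Neuro/second (22): +4 — 6 left.
Burn/first (16): +4 — 2 left.
Rehab first at 15: only 2 left, fill 2.
Total = 30×4 + 28×5 + 23×9 + 22×4 + 16×4 + 15×2 = 649.

649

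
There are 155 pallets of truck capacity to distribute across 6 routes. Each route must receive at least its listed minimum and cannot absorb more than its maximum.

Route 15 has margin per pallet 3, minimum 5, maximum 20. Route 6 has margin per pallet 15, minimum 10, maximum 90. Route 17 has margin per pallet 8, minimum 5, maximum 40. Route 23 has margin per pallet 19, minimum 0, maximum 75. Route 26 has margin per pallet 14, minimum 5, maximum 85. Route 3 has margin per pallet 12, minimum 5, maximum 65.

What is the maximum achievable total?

2510

Meeting every minimum uses 5+10+5+0+5+5 = 30 pallets, leaving 125.
Order the routes by margin per pallet: Route 23 19 > Route 6 15 > Route 26 14 > Route 3 12 > Route 17 8 > Route 15 3.
Route 23: +75 to 75 (cap) → 50 left.
Only 50 left; Route 6 takes them to reach 60.
Total = 3×5 + 15×60 + 8×5 + 19×75 + 14×5 + 12×5 = 2510.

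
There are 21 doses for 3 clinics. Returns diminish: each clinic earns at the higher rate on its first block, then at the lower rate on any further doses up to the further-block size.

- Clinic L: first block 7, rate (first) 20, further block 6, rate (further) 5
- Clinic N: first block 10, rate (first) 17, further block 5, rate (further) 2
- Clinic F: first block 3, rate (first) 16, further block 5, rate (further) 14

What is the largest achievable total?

372

Order all 6 blocks by rate: Clinic L/tier1 20 > Clinic N/tier1 17 > Clinic F/tier1 16 > Clinic F/tier2 14 > Clinic L/tier2 5 > Clinic N/tier2 2.
Fill Clinic L tier1 block (7 at 20) ; 14 left.
Clinic N/tier1 (17): +10 ; 4 left.
Clinic F/tier1 (16): +3 ; 1 left.
1 remain; put them into Clinic F tier2 at 14.
Total = 20×7 + 17×10 + 16×3 + 14×1 = 372.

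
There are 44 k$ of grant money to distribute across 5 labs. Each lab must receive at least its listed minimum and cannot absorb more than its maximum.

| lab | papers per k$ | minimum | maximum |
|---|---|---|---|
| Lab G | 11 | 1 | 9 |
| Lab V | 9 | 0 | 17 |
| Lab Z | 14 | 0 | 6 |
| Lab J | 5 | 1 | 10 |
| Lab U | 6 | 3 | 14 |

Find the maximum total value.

Meeting every minimum uses 1+0+0+1+3 = 5 k$, leaving 39.
Rank by papers per k$: Lab Z 14 > Lab G 11 > Lab V 9 > Lab U 6 > Lab J 5.
Lab Z takes 6 more to reach its cap of 6 ; 33 left.
Give Lab G 8 more to hit its cap of 9 ; 25 left.
Lab V takes 17 more to reach its cap of 17 ; 8 left.
Only 8 left; Lab U takes them to reach 11.
Total = 11×9 + 9×17 + 14×6 + 5×1 + 6×11 = 407.

407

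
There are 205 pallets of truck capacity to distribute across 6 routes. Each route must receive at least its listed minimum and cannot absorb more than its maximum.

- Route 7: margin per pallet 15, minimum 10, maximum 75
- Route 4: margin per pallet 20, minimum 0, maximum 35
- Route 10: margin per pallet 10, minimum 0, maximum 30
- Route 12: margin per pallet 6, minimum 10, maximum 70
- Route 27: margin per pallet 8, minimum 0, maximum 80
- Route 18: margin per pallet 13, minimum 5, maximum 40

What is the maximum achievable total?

2825

Meeting every minimum uses 10+0+0+10+0+5 = 25 pallets, leaving 180.
Order the routes by margin per pallet: Route 4 20 > Route 7 15 > Route 18 13 > Route 10 10 > Route 27 8 > Route 12 6.
Route 4: +35 to 35 (cap) ; 145 left.
Route 7: +65 to 75 (cap) ; 80 left.
Give Route 18 35 more to hit its cap of 40 ; 45 left.
Route 10: +30 to 30 (cap) ; 15 left.
Route 27 has room for 80 more but only 15 remain, so it gets 15.
Total = 15×75 + 20×35 + 10×30 + 6×10 + 8×15 + 13×40 = 2825.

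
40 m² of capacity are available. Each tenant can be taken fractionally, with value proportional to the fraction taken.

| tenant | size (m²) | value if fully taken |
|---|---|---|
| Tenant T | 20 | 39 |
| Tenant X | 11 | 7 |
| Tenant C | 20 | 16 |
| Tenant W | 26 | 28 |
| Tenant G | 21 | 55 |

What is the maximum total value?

Rank by value-to-size ratio: Tenant G 55/21≈2.62, Tenant T 39/20≈1.95, Tenant W 28/26≈1.08, Tenant C 16/20≈0.8, Tenant X 7/11≈0.636.
Tenant G: take in full, 21 m² for value 55 → 19 left.
Fill the last 19 m² with part of Tenant T: 19/20 of it earns 37.05.
Total value = 92.05.

92.05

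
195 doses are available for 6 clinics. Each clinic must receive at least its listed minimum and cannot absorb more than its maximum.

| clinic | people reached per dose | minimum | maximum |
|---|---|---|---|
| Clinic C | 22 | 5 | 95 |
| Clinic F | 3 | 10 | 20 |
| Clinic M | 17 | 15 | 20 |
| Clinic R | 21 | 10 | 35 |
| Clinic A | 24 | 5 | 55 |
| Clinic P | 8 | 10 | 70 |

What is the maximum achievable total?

3985

Meeting every minimum uses 5+10+15+10+5+10 = 55 doses, leaving 140.
Highest people reached per dose first: Clinic A 24 > Clinic C 22 > Clinic R 21 > Clinic M 17 > Clinic P 8 > Clinic F 3.
Clinic A takes 50 more to reach its cap of 55 → 90 left.
Clinic C takes 90 more to reach its cap of 95 → 0 left.
Total = 22×95 + 3×10 + 17×15 + 21×10 + 24×55 + 8×10 = 3985.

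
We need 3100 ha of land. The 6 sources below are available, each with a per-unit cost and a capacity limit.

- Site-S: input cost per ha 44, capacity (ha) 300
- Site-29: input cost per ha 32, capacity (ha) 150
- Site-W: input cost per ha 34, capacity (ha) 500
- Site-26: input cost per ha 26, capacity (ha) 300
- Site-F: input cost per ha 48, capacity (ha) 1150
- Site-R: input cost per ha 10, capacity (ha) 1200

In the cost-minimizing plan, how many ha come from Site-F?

650

Use sources in increasing cost order.
Site-R (10): use full 1200 ; 1900 ha to go.
Take 300 from Site-26 at 26 ; need 1600 more.
Site-29 at 32: take all 150 ha ; 1450 still needed.
Site-W (34): use full 500 ; 950 ha to go.
Take 300 from Site-S at 44 ; need 650 more.
Take 650 from Site-F at 48 to finish.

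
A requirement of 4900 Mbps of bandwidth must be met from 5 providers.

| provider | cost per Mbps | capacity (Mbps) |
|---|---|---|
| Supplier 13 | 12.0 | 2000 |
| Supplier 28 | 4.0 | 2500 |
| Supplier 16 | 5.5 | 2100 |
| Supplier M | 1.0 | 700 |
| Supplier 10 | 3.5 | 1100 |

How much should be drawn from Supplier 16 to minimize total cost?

Cheapest first:
Supplier M at 1.0: take all 700 Mbps — 4200 still needed.
Supplier 10 (3.5): use full 1100 — 3100 Mbps to go.
Supplier 28 at 4.0: take all 2500 Mbps — 600 still needed.
Supplier 16 at 5.5: take 600 of its 2100 — requirement met.
Supplier 13: unused.

600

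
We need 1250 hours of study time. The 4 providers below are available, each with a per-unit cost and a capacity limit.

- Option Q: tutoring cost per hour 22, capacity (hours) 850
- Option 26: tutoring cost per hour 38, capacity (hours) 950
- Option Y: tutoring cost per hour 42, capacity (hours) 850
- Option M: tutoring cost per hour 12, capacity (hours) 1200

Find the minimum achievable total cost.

Fill from the cheapest provider first.
Option M (12): use full 1200 ; 50 hours to go.
Option Q (22): take the remaining 50 ; done.
Option 26, Option Y: unused.
Cost = 1200×12 + 50×22 = 15500.

15500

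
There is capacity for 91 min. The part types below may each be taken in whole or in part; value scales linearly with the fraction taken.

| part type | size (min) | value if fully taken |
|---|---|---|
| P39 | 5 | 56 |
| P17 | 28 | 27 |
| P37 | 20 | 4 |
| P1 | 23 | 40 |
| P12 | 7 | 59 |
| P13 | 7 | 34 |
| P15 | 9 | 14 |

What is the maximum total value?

232.4

Best value per unit of size first: P39 56/5≈11.2, P12 59/7≈8.43, P13 34/7≈4.86, P1 40/23≈1.74, P15 14/9≈1.56, P17 27/28≈0.964, P37 4/20≈0.2.
P39: take in full, 5 min for value 56 → 86 left.
All 7 min of P12 fit (value 59) → 79 remain.
P13: take in full, 7 min for value 34 → 72 left.
Take all of P1 (23 min, value 40) → 49 min left.
Take all of P15 (9 min, value 14) → 40 min left.
P17: take in full, 28 min for value 27 → 12 left.
Fill the last 12 min with part of P37: 12/20 of it earns 2.4.
Total value = 232.4.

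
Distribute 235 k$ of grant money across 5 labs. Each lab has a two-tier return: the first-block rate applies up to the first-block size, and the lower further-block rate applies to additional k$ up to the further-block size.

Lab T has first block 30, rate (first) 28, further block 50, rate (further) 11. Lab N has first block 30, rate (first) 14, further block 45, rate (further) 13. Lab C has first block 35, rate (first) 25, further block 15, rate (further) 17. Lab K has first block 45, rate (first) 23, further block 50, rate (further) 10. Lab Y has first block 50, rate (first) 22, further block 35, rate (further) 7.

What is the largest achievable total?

Order all 10 blocks by rate: Lab T/first 28 > Lab C/first 25 > Lab K/first 23 > Lab Y/first 22 > Lab C/second 17 > Lab N/first 14 > Lab N/second 13 > Lab T/second 11 > Lab K/second 10 > Lab Y/second 7.
Lab T/first (28): +30 → 205 left.
Fill Lab C first block (35 at 25) → 170 left.
Lab K/first (23): +45 → 125 left.
Lab Y first at 22: fill all 50 → 75 left.
Fill Lab C second block (15 at 17) → 60 left.
Lab N first at 14: fill all 30 → 30 left.
Lab N/second: +30 of 45 at 13; pool empty.
Total = 28×30 + 25×35 + 23×45 + 22×50 + 17×15 + 14×30 + 13×30 = 4915.

4915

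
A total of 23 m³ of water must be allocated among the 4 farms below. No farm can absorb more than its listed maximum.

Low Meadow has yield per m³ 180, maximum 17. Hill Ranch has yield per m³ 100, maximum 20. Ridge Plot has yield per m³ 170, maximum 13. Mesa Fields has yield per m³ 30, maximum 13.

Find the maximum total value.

4080

Highest yield per m³ first: Low Meadow 180 > Ridge Plot 170 > Hill Ranch 100 > Mesa Fields 30.
Give Low Meadow 17 to hit its cap of 17 — 6 left.
Ridge Plot: +6 (room for 13) → 6. Pool exhausted.
Total = 180×17 + 170×6 = 4080.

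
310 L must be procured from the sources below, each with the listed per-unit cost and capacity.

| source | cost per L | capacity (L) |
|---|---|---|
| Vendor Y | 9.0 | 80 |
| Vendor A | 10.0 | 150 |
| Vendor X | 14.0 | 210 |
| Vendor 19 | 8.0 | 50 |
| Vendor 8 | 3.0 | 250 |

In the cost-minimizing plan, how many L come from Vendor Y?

10

Fill from the cheapest source first.
Take 250 from Vendor 8 at 3.0 → need 60 more.
Vendor 19 at 8.0: take all 50 L → 10 still needed.
Take 10 from Vendor Y at 9.0 to finish.
Vendor A, Vendor X: unused.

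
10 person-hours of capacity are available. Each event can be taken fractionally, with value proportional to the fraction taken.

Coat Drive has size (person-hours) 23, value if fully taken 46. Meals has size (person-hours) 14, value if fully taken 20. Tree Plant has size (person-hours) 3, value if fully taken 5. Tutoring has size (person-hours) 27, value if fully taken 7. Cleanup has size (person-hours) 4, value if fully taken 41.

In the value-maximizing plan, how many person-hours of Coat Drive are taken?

Best value per unit of size first: Cleanup 41/4≈10.2, Coat Drive 46/23≈2, Tree Plant 5/3≈1.67, Meals 20/14≈1.43, Tutoring 7/27≈0.259.
Cleanup: take in full, 4 person-hours for value 41 ; 6 left.
6 person-hours left: a 6/23 share of Coat Drive gives 46×6/23 = 12.

6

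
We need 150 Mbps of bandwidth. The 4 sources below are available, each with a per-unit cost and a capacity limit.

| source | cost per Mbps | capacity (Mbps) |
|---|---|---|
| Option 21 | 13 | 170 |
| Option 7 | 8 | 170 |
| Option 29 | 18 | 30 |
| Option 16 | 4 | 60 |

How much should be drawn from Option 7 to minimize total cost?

Cheapest first:
Option 16 at 4: take all 60 Mbps → 90 still needed.
Option 7 at 8: take 90 of its 170 → requirement met.
Option 21, Option 29: unused.

90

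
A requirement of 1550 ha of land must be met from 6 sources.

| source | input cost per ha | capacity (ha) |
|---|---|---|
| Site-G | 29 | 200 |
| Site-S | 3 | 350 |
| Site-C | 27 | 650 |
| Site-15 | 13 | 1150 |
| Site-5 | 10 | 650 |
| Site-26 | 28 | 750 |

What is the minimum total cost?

Use sources in increasing cost order.
Site-S at 3: take all 350 ha ; 1200 still needed.
Site-5 (10): use full 650 ; 550 ha to go.
Site-15 (13): take the remaining 550 ; done.
Site-C, Site-26, Site-G: unused.
Cost = 350×3 + 650×10 + 550×13 = 14700.

14700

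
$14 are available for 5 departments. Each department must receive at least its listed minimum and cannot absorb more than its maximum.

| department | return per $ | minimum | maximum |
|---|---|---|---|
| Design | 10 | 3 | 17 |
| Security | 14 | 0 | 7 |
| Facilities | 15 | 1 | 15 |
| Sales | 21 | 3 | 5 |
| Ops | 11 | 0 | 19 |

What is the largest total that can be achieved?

225

Meeting every minimum uses 3+0+1+3+0 = 7 $, leaving 7.
Order the departments by return per $: Sales 21 > Facilities 15 > Security 14 > Ops 11 > Design 10.
Sales: +2 to 5 (cap) → 5 left.
Only 5 left; Facilities takes them to reach 6.
Total = 10×3 + 15×6 + 21×5 = 225.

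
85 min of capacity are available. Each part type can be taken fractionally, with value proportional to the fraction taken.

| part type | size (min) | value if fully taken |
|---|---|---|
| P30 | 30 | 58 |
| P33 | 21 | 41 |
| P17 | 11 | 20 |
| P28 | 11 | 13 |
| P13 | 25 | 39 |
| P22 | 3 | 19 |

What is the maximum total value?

Sort by value density: P22 19/3≈6.33, P33 41/21≈1.95, P30 58/30≈1.93, P17 20/11≈1.82, P13 39/25≈1.56, P28 13/11≈1.18.
All 3 min of P22 fit (value 19) — 82 remain.
P33: take in full, 21 min for value 41 — 61 left.
Take all of P30 (30 min, value 58) — 31 min left.
Take all of P17 (11 min, value 20) — 20 min left.
Fill the last 20 min with part of P13: 20/25 of it earns 31.2.
Total value = 169.2.

169.2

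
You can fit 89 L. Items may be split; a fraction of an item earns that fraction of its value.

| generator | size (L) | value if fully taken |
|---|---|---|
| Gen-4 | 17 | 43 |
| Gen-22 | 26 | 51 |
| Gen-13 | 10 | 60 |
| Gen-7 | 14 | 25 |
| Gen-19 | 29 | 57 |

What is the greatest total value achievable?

223.5

Rank by value-to-size ratio: Gen-13 60/10≈6, Gen-4 43/17≈2.53, Gen-19 57/29≈1.97, Gen-22 51/26≈1.96, Gen-7 25/14≈1.79.
Gen-13: take in full, 10 L for value 60 → 79 left.
Gen-4: take in full, 17 L for value 43 → 62 left.
Take all of Gen-19 (29 L, value 57) → 33 L left.
Gen-22: take in full, 26 L for value 51 → 7 left.
7 L left: a 7/14 share of Gen-7 gives 25×7/14 = 12.5.
Total value = 223.5.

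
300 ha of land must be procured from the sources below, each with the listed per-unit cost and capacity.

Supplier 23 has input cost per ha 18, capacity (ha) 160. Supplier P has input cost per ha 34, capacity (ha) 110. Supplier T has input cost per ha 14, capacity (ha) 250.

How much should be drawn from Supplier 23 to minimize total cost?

Fill from the cheapest source first.
Supplier T (14): use full 250 — 50 ha to go.
Supplier 23 at 18: take 50 of its 160 — requirement met.
Supplier P: unused.

50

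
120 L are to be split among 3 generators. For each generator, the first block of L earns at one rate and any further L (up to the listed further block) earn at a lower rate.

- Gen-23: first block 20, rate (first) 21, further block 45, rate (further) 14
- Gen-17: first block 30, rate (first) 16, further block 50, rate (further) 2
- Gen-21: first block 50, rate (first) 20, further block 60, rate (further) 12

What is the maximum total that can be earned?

2180

Order all 6 blocks by rate: Gen-23/first 21 > Gen-21/first 20 > Gen-17/first 16 > Gen-23/second 14 > Gen-21/second 12 > Gen-17/second 2.
Gen-23/first (21): +20 → 100 left.
Gen-21 first at 20: fill all 50 → 50 left.
Gen-17 first at 16: fill all 30 → 20 left.
Gen-23 second at 14: only 20 left, fill 20.
Total = 21×20 + 20×50 + 16×30 + 14×20 = 2180.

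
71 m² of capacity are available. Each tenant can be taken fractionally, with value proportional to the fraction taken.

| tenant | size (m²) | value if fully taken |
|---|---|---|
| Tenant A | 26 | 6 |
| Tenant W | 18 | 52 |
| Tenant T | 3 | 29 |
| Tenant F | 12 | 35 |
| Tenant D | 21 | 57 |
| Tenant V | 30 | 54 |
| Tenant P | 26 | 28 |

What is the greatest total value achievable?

203.6

Sort by value density: Tenant T 29/3≈9.67, Tenant F 35/12≈2.92, Tenant W 52/18≈2.89, Tenant D 57/21≈2.71, Tenant V 54/30≈1.8, Tenant P 28/26≈1.08, Tenant A 6/26≈0.231.
Take all of Tenant T (3 m², value 29) ; 68 m² left.
All 12 m² of Tenant F fit (value 35) ; 56 remain.
Take all of Tenant W (18 m², value 52) ; 38 m² left.
Take all of Tenant D (21 m², value 57) ; 17 m² left.
Only 17 m² remain; take 17/30 of Tenant V for value 54×17/30 = 30.6.
Total value = 203.6.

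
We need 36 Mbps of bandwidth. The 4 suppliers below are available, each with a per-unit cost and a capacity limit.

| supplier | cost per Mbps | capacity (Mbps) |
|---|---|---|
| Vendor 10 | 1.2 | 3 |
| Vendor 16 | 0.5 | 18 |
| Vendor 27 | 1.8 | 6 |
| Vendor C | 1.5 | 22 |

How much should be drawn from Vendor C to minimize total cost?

15

Use suppliers in increasing cost order.
Vendor 16 (0.5): use full 18 — 18 Mbps to go.
Take 3 from Vendor 10 at 1.2 — need 15 more.
Vendor C (1.5): take the remaining 15 — done.
Vendor 27: unused.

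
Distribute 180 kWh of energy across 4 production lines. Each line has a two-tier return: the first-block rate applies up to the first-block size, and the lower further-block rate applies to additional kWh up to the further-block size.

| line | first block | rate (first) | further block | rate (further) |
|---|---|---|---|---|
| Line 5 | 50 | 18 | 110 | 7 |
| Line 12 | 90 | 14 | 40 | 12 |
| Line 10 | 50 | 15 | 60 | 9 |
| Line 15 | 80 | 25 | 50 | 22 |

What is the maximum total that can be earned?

4000

Rank every tier by rate: Line 15/T1 25 > Line 15/T2 22 > Line 5/T1 18 > Line 10/T1 15 > Line 12/T1 14 > Line 12/T2 12 > Line 10/T2 9 > Line 5/T2 7.
Fill Line 15 T1 block (80 at 25) → 100 left.
Line 15/T2 (22): +50 → 50 left.
Line 5/T1 (18): +50 → 0 left.
Total = 25×80 + 22×50 + 18×50 = 4000.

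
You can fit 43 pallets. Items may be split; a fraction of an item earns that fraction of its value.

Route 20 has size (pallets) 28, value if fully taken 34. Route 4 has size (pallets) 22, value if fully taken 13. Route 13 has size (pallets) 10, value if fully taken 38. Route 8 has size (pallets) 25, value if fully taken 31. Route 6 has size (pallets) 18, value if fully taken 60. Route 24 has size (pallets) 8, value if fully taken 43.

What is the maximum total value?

Rank by value-to-size ratio: Route 24 43/8≈5.38, Route 13 38/10≈3.8, Route 6 60/18≈3.33, Route 8 31/25≈1.24, Route 20 34/28≈1.21, Route 4 13/22≈0.591.
Route 24: take in full, 8 pallets for value 43 — 35 left.
All 10 pallets of Route 13 fit (value 38) — 25 remain.
Take all of Route 6 (18 pallets, value 60) — 7 pallets left.
7 pallets left: a 7/25 share of Route 8 gives 31×7/25 = 8.68.
Total value = 149.68.

149.68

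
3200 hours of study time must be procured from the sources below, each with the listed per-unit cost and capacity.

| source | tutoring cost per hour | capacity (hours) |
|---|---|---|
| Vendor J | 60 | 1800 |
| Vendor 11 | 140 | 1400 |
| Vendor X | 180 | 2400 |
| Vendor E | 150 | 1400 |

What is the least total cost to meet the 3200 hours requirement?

Use sources in increasing cost order.
Vendor J at 60: take all 1800 hours → 1400 still needed.
Take 1400 from Vendor 11 at 140 → need 0 more.
Vendor E, Vendor X: unused.
Cost = 1800×60 + 1400×140 = 304000.

304000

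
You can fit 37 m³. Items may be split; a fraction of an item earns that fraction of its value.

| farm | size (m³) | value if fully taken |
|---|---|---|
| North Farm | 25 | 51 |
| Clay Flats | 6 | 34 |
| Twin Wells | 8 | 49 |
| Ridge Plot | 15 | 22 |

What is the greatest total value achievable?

129.92

Sort by value density: Twin Wells 49/8≈6.12, Clay Flats 34/6≈5.67, North Farm 51/25≈2.04, Ridge Plot 22/15≈1.47.
Twin Wells: take in full, 8 m³ for value 49 ; 29 left.
All 6 m³ of Clay Flats fit (value 34) ; 23 remain.
Fill the last 23 m³ with part of North Farm: 23/25 of it earns 46.92.
Total value = 129.92.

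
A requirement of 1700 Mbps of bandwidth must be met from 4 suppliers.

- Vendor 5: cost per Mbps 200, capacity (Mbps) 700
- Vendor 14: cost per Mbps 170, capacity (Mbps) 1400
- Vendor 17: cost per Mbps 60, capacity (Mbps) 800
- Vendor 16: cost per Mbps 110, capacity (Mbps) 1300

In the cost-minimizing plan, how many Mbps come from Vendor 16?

900

Fill from the cheapest supplier first.
Vendor 17 at 60: take all 800 Mbps ; 900 still needed.
Vendor 16 (110): take the remaining 900 ; done.
Vendor 14, Vendor 5: unused.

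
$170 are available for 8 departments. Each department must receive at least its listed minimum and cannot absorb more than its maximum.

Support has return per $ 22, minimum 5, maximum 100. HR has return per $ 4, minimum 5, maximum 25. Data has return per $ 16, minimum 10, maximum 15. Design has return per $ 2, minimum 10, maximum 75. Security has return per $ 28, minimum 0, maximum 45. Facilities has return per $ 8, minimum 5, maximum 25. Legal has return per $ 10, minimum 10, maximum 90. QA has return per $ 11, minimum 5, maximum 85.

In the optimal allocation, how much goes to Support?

80

Meeting every minimum uses 5+5+10+10+0+5+10+5 = 50 $, leaving 120.
Rank by return per $: Security 28 > Support 22 > Data 16 > QA 11 > Legal 10 > Facilities 8 > HR 4 > Design 2.
Security: +45 to 45 (cap) ; 75 left.
Support: +75 (room for 95) → 80. Pool exhausted.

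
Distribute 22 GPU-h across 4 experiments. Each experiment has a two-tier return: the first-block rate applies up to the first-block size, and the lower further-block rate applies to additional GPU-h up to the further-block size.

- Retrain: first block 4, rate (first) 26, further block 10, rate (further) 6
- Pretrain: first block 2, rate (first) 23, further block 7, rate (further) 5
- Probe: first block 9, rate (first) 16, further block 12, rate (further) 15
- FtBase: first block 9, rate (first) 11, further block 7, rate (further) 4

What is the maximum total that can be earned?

Rank every tier by rate: Retrain/first 26 > Pretrain/first 23 > Probe/first 16 > Probe/second 15 > FtBase/first 11 > Retrain/second 6 > Pretrain/second 5 > FtBase/second 4.
Retrain first at 26: fill all 4 → 18 left.
Pretrain/first (23): +2 → 16 left.
Probe first at 16: fill all 9 → 7 left.
7 remain; put them into Probe second at 15.
Total = 26×4 + 23×2 + 16×9 + 15×7 = 399.

399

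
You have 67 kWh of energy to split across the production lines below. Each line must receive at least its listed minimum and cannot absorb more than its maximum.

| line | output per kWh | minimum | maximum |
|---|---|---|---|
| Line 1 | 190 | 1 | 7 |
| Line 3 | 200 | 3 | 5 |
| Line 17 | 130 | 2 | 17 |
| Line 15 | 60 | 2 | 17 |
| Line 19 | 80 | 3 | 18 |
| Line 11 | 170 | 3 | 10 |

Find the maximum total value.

Meeting every minimum uses 1+3+2+2+3+3 = 14 kWh, leaving 53.
Rank by output per kWh: Line 3 200 > Line 1 190 > Line 11 170 > Line 17 130 > Line 19 80 > Line 15 60.
Give Line 3 2 more to hit its cap of 5 ; 51 left.
Give Line 1 6 more to hit its cap of 7 ; 45 left.
Give Line 11 7 more to hit its cap of 10 ; 38 left.
Line 17 takes 15 more to reach its cap of 17 ; 23 left.
Line 19 takes 15 more to reach its cap of 18 ; 8 left.
Line 15 has room for 15 more but only 8 remain, so it gets 10.
Total = 190×7 + 200×5 + 130×17 + 60×10 + 80×18 + 170×10 = 8280.

8280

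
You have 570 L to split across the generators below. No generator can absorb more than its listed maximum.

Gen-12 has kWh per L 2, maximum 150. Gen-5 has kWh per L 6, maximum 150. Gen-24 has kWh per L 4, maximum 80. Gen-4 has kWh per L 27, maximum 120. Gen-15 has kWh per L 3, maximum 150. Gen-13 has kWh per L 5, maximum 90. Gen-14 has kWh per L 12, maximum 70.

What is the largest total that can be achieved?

Order the generators by kWh per L: Gen-4 27 > Gen-14 12 > Gen-5 6 > Gen-13 5 > Gen-24 4 > Gen-15 3 > Gen-12 2.
Gen-4 takes 120 to reach its cap of 120 — 450 left.
Gen-14: +70 to 70 (cap) — 380 left.
Gen-5: +150 to 150 (cap) — 230 left.
Gen-13 takes 90 to reach its cap of 90 — 140 left.
Give Gen-24 80 to hit its cap of 80 — 60 left.
Only 60 left; Gen-15 takes them to reach 60.
Total = 6×150 + 4×80 + 27×120 + 3×60 + 5×90 + 12×70 = 5930.

5930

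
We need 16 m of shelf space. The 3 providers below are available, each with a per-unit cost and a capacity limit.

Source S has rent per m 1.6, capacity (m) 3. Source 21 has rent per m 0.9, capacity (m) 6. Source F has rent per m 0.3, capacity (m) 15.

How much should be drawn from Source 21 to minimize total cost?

Fill from the cheapest provider first.
Take 15 from Source F at 0.3 → need 1 more.
Source 21 at 0.9: take 1 of its 6 → requirement met.
Source S: unused.

1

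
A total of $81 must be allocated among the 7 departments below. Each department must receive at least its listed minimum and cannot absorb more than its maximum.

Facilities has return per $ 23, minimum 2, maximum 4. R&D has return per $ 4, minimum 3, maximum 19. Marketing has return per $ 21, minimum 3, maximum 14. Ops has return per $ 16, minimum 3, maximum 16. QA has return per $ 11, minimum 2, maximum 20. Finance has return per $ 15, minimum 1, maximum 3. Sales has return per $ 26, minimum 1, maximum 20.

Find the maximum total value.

Meeting every minimum uses 2+3+3+3+2+1+1 = 15 $, leaving 66.
Order the departments by return per $: Sales 26 > Facilities 23 > Marketing 21 > Ops 16 > Finance 15 > QA 11 > R&D 4.
Sales takes 19 more to reach its cap of 20 — 47 left.
Facilities: +2 to 4 (cap) — 45 left.
Marketing: +11 to 14 (cap) — 34 left.
Give Ops 13 more to hit its cap of 16 — 21 left.
Finance takes 2 more to reach its cap of 3 — 19 left.
QA takes 18 more to reach its cap of 20 — 1 left.
Only 1 left; R&D takes them to reach 4.
Total = 23×4 + 4×4 + 21×14 + 16×16 + 11×20 + 15×3 + 26×20 = 1443.

1443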